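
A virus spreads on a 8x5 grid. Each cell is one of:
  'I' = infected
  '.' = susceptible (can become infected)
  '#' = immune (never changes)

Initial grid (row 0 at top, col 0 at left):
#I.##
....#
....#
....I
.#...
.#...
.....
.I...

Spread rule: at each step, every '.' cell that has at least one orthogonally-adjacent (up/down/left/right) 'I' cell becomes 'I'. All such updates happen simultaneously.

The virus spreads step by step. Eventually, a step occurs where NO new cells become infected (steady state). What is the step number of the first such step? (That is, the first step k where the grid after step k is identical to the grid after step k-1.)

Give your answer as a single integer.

Step 0 (initial): 3 infected
Step 1: +7 new -> 10 infected
Step 2: +10 new -> 20 infected
Step 3: +11 new -> 31 infected
Step 4: +2 new -> 33 infected
Step 5: +0 new -> 33 infected

Answer: 5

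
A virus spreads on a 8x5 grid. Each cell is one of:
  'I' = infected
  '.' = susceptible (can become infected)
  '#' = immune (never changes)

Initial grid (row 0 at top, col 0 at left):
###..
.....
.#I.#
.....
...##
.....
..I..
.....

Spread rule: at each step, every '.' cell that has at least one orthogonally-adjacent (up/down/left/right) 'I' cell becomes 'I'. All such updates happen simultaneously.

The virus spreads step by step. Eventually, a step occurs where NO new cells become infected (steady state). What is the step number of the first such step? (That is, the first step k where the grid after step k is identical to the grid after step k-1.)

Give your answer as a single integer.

Answer: 5

Derivation:
Step 0 (initial): 2 infected
Step 1: +7 new -> 9 infected
Step 2: +11 new -> 20 infected
Step 3: +10 new -> 30 infected
Step 4: +3 new -> 33 infected
Step 5: +0 new -> 33 infected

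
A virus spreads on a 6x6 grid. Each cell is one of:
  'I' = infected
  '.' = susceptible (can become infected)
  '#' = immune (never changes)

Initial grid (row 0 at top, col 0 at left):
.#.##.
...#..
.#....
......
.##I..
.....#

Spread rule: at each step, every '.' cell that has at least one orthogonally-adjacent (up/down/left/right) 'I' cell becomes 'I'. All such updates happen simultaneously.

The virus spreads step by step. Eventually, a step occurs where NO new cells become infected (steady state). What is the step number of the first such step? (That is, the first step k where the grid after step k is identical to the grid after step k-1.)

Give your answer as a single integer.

Answer: 8

Derivation:
Step 0 (initial): 1 infected
Step 1: +3 new -> 4 infected
Step 2: +6 new -> 10 infected
Step 3: +5 new -> 15 infected
Step 4: +5 new -> 20 infected
Step 5: +5 new -> 25 infected
Step 6: +2 new -> 27 infected
Step 7: +1 new -> 28 infected
Step 8: +0 new -> 28 infected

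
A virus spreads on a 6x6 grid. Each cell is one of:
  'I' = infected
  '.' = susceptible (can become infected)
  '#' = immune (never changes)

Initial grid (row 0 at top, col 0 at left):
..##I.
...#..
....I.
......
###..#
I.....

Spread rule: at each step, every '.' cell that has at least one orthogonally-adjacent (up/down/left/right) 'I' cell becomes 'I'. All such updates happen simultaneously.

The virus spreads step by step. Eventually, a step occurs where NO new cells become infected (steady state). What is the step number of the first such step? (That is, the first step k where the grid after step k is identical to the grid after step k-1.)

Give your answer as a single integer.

Step 0 (initial): 3 infected
Step 1: +6 new -> 9 infected
Step 2: +6 new -> 15 infected
Step 3: +6 new -> 21 infected
Step 4: +4 new -> 25 infected
Step 5: +3 new -> 28 infected
Step 6: +1 new -> 29 infected
Step 7: +0 new -> 29 infected

Answer: 7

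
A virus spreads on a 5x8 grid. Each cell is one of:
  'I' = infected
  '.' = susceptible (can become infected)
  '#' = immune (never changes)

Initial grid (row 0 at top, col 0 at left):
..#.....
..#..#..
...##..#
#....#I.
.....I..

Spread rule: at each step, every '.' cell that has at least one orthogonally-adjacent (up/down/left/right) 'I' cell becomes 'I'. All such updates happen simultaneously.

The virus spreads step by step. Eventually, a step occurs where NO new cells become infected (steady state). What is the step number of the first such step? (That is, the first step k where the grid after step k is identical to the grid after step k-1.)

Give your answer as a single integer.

Answer: 10

Derivation:
Step 0 (initial): 2 infected
Step 1: +4 new -> 6 infected
Step 2: +5 new -> 11 infected
Step 3: +4 new -> 15 infected
Step 4: +4 new -> 19 infected
Step 5: +4 new -> 23 infected
Step 6: +3 new -> 26 infected
Step 7: +3 new -> 29 infected
Step 8: +2 new -> 31 infected
Step 9: +1 new -> 32 infected
Step 10: +0 new -> 32 infected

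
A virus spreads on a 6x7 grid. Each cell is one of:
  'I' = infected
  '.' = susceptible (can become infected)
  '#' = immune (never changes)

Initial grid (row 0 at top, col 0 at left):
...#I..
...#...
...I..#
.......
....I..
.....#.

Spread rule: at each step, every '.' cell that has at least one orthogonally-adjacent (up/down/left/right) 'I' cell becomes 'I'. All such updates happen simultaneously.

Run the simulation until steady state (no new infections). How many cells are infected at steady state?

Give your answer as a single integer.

Answer: 38

Derivation:
Step 0 (initial): 3 infected
Step 1: +9 new -> 12 infected
Step 2: +10 new -> 22 infected
Step 3: +9 new -> 31 infected
Step 4: +5 new -> 36 infected
Step 5: +2 new -> 38 infected
Step 6: +0 new -> 38 infected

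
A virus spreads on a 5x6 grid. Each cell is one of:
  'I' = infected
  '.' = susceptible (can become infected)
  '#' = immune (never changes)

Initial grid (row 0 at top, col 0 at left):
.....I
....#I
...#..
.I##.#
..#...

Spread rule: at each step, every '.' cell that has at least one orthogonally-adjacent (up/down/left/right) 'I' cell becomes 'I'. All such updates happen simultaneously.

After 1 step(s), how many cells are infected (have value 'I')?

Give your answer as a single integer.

Answer: 8

Derivation:
Step 0 (initial): 3 infected
Step 1: +5 new -> 8 infected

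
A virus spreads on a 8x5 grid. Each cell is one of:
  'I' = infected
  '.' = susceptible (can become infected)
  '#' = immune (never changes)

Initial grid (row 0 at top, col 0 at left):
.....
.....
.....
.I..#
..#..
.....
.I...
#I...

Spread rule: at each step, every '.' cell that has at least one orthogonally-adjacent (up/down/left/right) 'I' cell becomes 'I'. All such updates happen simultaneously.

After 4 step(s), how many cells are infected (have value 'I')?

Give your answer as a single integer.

Answer: 34

Derivation:
Step 0 (initial): 3 infected
Step 1: +8 new -> 11 infected
Step 2: +9 new -> 20 infected
Step 3: +8 new -> 28 infected
Step 4: +6 new -> 34 infected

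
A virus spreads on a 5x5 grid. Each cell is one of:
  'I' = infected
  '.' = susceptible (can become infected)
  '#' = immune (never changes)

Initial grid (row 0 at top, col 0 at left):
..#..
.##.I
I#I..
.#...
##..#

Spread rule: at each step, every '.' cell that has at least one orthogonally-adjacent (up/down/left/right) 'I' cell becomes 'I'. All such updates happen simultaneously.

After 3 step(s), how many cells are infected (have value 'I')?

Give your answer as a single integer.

Answer: 17

Derivation:
Step 0 (initial): 3 infected
Step 1: +7 new -> 10 infected
Step 2: +5 new -> 15 infected
Step 3: +2 new -> 17 infected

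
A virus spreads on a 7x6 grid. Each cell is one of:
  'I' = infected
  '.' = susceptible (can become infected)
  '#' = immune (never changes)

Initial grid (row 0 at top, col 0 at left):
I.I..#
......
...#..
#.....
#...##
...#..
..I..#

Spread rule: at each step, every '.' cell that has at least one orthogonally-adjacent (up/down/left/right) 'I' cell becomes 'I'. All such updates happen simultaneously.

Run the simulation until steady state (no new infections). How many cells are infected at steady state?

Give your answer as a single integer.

Step 0 (initial): 3 infected
Step 1: +7 new -> 10 infected
Step 2: +9 new -> 19 infected
Step 3: +7 new -> 26 infected
Step 4: +5 new -> 31 infected
Step 5: +2 new -> 33 infected
Step 6: +1 new -> 34 infected
Step 7: +0 new -> 34 infected

Answer: 34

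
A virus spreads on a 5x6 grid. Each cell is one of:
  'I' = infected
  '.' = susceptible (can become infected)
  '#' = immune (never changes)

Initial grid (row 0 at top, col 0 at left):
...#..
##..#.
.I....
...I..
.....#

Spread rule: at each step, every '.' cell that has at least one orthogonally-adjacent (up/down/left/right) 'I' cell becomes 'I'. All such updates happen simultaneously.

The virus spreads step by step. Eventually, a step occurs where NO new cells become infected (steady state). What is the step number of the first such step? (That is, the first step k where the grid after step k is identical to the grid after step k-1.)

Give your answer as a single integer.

Step 0 (initial): 2 infected
Step 1: +7 new -> 9 infected
Step 2: +8 new -> 17 infected
Step 3: +3 new -> 20 infected
Step 4: +2 new -> 22 infected
Step 5: +2 new -> 24 infected
Step 6: +1 new -> 25 infected
Step 7: +0 new -> 25 infected

Answer: 7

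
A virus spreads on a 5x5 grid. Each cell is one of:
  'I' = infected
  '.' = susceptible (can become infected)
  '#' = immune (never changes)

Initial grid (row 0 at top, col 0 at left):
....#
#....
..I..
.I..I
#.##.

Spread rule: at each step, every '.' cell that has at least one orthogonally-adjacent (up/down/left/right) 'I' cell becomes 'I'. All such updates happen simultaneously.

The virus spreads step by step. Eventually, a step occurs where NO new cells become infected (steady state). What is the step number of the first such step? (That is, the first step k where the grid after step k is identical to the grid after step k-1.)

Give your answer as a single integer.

Step 0 (initial): 3 infected
Step 1: +9 new -> 12 infected
Step 2: +5 new -> 17 infected
Step 3: +2 new -> 19 infected
Step 4: +1 new -> 20 infected
Step 5: +0 new -> 20 infected

Answer: 5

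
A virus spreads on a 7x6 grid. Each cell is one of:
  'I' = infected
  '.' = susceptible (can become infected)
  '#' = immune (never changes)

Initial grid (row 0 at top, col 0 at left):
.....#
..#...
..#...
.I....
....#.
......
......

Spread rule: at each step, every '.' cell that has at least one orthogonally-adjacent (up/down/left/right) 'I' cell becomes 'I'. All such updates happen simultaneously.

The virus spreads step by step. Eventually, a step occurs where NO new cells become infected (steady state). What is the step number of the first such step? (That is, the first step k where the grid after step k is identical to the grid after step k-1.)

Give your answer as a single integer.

Answer: 8

Derivation:
Step 0 (initial): 1 infected
Step 1: +4 new -> 5 infected
Step 2: +6 new -> 11 infected
Step 3: +8 new -> 19 infected
Step 4: +8 new -> 27 infected
Step 5: +6 new -> 33 infected
Step 6: +4 new -> 37 infected
Step 7: +1 new -> 38 infected
Step 8: +0 new -> 38 infected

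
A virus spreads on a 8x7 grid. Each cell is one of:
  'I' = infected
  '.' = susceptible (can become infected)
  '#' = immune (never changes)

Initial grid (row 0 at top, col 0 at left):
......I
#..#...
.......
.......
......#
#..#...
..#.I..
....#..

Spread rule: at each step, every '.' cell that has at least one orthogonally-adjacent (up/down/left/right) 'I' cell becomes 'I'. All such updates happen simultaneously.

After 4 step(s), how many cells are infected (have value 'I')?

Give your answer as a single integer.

Step 0 (initial): 2 infected
Step 1: +5 new -> 7 infected
Step 2: +8 new -> 15 infected
Step 3: +10 new -> 25 infected
Step 4: +6 new -> 31 infected

Answer: 31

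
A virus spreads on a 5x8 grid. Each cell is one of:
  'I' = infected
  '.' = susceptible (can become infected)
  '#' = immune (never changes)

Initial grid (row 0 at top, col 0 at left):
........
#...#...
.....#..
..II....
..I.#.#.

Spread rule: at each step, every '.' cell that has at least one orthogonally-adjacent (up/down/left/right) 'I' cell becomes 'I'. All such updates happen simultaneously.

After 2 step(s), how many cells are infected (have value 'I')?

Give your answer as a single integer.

Step 0 (initial): 3 infected
Step 1: +6 new -> 9 infected
Step 2: +7 new -> 16 infected

Answer: 16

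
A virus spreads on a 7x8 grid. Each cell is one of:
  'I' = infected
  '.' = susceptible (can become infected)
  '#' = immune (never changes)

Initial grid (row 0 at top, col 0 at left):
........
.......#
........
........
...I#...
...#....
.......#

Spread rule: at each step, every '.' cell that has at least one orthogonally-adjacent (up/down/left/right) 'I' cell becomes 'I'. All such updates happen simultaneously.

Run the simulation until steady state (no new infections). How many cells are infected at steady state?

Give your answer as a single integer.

Answer: 52

Derivation:
Step 0 (initial): 1 infected
Step 1: +2 new -> 3 infected
Step 2: +5 new -> 8 infected
Step 3: +8 new -> 16 infected
Step 4: +11 new -> 27 infected
Step 5: +11 new -> 38 infected
Step 6: +9 new -> 47 infected
Step 7: +4 new -> 51 infected
Step 8: +1 new -> 52 infected
Step 9: +0 new -> 52 infected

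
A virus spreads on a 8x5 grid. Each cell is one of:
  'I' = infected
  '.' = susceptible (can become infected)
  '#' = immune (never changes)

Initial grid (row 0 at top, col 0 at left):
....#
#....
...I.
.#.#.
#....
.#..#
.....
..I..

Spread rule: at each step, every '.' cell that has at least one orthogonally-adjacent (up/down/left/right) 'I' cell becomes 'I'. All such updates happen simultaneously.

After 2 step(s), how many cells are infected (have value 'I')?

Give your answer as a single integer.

Answer: 19

Derivation:
Step 0 (initial): 2 infected
Step 1: +6 new -> 8 infected
Step 2: +11 new -> 19 infected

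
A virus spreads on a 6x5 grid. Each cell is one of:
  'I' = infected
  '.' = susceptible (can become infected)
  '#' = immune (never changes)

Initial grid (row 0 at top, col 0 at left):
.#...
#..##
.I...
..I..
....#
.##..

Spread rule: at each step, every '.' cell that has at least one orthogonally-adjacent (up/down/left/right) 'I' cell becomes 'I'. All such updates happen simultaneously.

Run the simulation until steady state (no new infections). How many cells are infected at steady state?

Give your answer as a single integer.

Step 0 (initial): 2 infected
Step 1: +6 new -> 8 infected
Step 2: +6 new -> 14 infected
Step 3: +4 new -> 18 infected
Step 4: +3 new -> 21 infected
Step 5: +1 new -> 22 infected
Step 6: +0 new -> 22 infected

Answer: 22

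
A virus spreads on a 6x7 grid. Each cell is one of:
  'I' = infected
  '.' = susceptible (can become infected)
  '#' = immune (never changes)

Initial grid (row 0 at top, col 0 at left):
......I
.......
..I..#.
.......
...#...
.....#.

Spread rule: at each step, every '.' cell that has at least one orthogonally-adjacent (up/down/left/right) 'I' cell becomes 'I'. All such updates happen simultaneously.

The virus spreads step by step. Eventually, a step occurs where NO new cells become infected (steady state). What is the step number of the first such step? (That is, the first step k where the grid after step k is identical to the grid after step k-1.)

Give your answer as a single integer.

Answer: 6

Derivation:
Step 0 (initial): 2 infected
Step 1: +6 new -> 8 infected
Step 2: +11 new -> 19 infected
Step 3: +9 new -> 28 infected
Step 4: +7 new -> 35 infected
Step 5: +4 new -> 39 infected
Step 6: +0 new -> 39 infected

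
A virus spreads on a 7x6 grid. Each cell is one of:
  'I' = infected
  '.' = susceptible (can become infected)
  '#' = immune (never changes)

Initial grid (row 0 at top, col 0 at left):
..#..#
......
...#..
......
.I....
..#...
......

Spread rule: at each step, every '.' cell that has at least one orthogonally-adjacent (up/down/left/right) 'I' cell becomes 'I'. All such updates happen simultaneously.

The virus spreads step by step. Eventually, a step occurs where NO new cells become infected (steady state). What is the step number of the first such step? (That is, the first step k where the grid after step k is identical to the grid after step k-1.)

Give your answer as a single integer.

Answer: 8

Derivation:
Step 0 (initial): 1 infected
Step 1: +4 new -> 5 infected
Step 2: +6 new -> 11 infected
Step 3: +8 new -> 19 infected
Step 4: +7 new -> 26 infected
Step 5: +6 new -> 32 infected
Step 6: +4 new -> 36 infected
Step 7: +2 new -> 38 infected
Step 8: +0 new -> 38 infected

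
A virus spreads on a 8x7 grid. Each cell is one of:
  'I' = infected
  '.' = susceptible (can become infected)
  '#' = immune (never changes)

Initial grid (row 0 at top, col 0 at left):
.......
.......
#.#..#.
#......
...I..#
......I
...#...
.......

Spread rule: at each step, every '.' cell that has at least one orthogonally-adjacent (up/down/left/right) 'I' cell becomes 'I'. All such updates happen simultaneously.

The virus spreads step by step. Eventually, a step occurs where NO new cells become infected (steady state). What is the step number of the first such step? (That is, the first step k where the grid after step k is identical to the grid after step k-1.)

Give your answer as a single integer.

Answer: 8

Derivation:
Step 0 (initial): 2 infected
Step 1: +6 new -> 8 infected
Step 2: +9 new -> 17 infected
Step 3: +9 new -> 26 infected
Step 4: +9 new -> 35 infected
Step 5: +8 new -> 43 infected
Step 6: +5 new -> 48 infected
Step 7: +2 new -> 50 infected
Step 8: +0 new -> 50 infected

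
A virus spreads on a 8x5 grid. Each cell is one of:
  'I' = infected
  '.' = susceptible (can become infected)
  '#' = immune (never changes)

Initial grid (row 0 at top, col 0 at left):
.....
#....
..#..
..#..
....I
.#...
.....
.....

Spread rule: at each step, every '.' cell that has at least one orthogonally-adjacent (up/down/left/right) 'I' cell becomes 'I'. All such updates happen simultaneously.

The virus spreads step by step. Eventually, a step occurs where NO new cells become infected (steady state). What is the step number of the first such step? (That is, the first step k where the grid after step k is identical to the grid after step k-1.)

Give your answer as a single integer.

Step 0 (initial): 1 infected
Step 1: +3 new -> 4 infected
Step 2: +5 new -> 9 infected
Step 3: +6 new -> 15 infected
Step 4: +6 new -> 21 infected
Step 5: +7 new -> 28 infected
Step 6: +5 new -> 33 infected
Step 7: +2 new -> 35 infected
Step 8: +1 new -> 36 infected
Step 9: +0 new -> 36 infected

Answer: 9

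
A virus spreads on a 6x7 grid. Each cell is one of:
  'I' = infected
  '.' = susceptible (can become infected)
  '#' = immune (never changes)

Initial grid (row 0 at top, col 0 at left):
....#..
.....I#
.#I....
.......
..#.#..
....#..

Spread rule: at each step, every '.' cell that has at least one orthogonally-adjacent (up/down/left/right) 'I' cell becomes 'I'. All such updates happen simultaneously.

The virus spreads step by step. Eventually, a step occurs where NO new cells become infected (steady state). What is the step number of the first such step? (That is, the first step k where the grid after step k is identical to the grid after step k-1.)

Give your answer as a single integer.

Step 0 (initial): 2 infected
Step 1: +6 new -> 8 infected
Step 2: +9 new -> 17 infected
Step 3: +9 new -> 26 infected
Step 4: +7 new -> 33 infected
Step 5: +3 new -> 36 infected
Step 6: +0 new -> 36 infected

Answer: 6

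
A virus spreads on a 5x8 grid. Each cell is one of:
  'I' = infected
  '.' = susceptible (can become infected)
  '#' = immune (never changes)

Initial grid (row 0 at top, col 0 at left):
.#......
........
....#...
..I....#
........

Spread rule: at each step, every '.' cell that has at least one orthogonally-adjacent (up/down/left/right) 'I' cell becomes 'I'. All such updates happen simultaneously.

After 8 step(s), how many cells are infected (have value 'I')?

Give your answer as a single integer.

Answer: 37

Derivation:
Step 0 (initial): 1 infected
Step 1: +4 new -> 5 infected
Step 2: +7 new -> 12 infected
Step 3: +7 new -> 19 infected
Step 4: +6 new -> 25 infected
Step 5: +5 new -> 30 infected
Step 6: +4 new -> 34 infected
Step 7: +2 new -> 36 infected
Step 8: +1 new -> 37 infected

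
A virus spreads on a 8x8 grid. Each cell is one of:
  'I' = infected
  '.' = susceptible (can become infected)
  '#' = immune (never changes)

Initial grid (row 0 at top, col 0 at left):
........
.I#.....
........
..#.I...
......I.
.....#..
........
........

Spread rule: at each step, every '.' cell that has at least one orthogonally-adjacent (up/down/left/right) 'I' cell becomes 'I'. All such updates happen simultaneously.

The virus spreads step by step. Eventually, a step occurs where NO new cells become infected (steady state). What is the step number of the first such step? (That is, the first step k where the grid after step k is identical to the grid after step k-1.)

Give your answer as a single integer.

Step 0 (initial): 3 infected
Step 1: +11 new -> 14 infected
Step 2: +14 new -> 28 infected
Step 3: +14 new -> 42 infected
Step 4: +10 new -> 52 infected
Step 5: +5 new -> 57 infected
Step 6: +3 new -> 60 infected
Step 7: +1 new -> 61 infected
Step 8: +0 new -> 61 infected

Answer: 8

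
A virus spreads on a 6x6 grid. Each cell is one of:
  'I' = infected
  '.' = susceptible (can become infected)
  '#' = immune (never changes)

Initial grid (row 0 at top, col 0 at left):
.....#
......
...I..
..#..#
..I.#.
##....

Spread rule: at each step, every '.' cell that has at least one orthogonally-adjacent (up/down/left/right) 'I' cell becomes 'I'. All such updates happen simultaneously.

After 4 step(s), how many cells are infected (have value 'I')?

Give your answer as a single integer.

Answer: 28

Derivation:
Step 0 (initial): 2 infected
Step 1: +7 new -> 9 infected
Step 2: +9 new -> 18 infected
Step 3: +7 new -> 25 infected
Step 4: +3 new -> 28 infected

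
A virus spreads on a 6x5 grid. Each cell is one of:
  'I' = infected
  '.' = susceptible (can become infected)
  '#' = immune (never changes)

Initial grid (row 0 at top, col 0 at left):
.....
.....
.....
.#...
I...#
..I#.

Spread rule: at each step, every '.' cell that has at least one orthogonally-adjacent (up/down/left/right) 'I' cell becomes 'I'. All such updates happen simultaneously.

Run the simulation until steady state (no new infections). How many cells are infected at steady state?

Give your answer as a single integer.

Step 0 (initial): 2 infected
Step 1: +5 new -> 7 infected
Step 2: +3 new -> 10 infected
Step 3: +4 new -> 14 infected
Step 4: +5 new -> 19 infected
Step 5: +4 new -> 23 infected
Step 6: +2 new -> 25 infected
Step 7: +1 new -> 26 infected
Step 8: +0 new -> 26 infected

Answer: 26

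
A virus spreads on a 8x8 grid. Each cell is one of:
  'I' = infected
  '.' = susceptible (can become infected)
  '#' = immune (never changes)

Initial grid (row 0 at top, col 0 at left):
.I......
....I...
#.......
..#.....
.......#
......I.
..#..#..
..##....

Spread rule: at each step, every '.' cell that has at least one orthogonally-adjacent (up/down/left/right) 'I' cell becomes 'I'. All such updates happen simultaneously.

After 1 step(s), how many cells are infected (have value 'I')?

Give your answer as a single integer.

Answer: 14

Derivation:
Step 0 (initial): 3 infected
Step 1: +11 new -> 14 infected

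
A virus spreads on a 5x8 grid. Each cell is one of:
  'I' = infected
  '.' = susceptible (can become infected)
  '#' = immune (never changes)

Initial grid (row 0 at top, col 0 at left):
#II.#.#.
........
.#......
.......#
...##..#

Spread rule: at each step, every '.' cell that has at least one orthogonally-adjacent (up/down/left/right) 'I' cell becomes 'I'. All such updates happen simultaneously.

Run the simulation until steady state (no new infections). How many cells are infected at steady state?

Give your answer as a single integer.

Step 0 (initial): 2 infected
Step 1: +3 new -> 5 infected
Step 2: +3 new -> 8 infected
Step 3: +4 new -> 12 infected
Step 4: +6 new -> 18 infected
Step 5: +6 new -> 24 infected
Step 6: +3 new -> 27 infected
Step 7: +4 new -> 31 infected
Step 8: +1 new -> 32 infected
Step 9: +0 new -> 32 infected

Answer: 32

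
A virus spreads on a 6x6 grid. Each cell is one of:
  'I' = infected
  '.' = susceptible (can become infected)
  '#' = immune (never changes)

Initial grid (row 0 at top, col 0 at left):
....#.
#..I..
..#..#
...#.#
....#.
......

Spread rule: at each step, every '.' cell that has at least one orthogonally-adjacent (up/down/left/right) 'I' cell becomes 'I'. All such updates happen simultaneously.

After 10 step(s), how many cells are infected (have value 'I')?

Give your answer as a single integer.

Answer: 28

Derivation:
Step 0 (initial): 1 infected
Step 1: +4 new -> 5 infected
Step 2: +4 new -> 9 infected
Step 3: +4 new -> 13 infected
Step 4: +3 new -> 16 infected
Step 5: +3 new -> 19 infected
Step 6: +3 new -> 22 infected
Step 7: +3 new -> 25 infected
Step 8: +1 new -> 26 infected
Step 9: +1 new -> 27 infected
Step 10: +1 new -> 28 infected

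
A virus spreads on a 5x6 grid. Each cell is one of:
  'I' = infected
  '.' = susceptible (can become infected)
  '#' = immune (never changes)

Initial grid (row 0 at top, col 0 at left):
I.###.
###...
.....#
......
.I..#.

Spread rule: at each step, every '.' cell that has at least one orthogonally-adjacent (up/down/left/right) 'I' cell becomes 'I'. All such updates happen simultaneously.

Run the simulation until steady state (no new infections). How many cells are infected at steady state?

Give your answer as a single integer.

Answer: 22

Derivation:
Step 0 (initial): 2 infected
Step 1: +4 new -> 6 infected
Step 2: +4 new -> 10 infected
Step 3: +3 new -> 13 infected
Step 4: +2 new -> 15 infected
Step 5: +3 new -> 18 infected
Step 6: +2 new -> 20 infected
Step 7: +1 new -> 21 infected
Step 8: +1 new -> 22 infected
Step 9: +0 new -> 22 infected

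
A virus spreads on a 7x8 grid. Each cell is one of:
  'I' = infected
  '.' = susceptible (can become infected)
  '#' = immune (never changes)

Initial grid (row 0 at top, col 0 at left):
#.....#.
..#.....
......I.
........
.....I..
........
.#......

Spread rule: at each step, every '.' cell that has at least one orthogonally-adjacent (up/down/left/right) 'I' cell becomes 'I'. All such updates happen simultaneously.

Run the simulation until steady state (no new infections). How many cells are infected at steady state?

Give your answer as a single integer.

Step 0 (initial): 2 infected
Step 1: +8 new -> 10 infected
Step 2: +10 new -> 20 infected
Step 3: +10 new -> 30 infected
Step 4: +8 new -> 38 infected
Step 5: +6 new -> 44 infected
Step 6: +5 new -> 49 infected
Step 7: +3 new -> 52 infected
Step 8: +0 new -> 52 infected

Answer: 52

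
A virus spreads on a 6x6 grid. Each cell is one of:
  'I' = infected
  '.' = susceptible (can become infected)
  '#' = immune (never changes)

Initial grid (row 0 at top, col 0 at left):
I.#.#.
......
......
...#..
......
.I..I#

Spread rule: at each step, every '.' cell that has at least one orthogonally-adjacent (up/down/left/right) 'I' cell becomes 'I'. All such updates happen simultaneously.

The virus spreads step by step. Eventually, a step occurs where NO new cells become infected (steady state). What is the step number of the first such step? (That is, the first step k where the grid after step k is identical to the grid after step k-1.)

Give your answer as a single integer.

Answer: 7

Derivation:
Step 0 (initial): 3 infected
Step 1: +7 new -> 10 infected
Step 2: +8 new -> 18 infected
Step 3: +6 new -> 24 infected
Step 4: +5 new -> 29 infected
Step 5: +2 new -> 31 infected
Step 6: +1 new -> 32 infected
Step 7: +0 new -> 32 infected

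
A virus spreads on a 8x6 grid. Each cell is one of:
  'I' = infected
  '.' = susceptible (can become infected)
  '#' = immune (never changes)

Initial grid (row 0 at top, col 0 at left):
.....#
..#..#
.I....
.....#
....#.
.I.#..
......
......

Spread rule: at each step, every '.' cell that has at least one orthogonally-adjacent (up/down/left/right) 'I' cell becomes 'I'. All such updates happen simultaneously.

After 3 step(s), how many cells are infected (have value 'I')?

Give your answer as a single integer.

Step 0 (initial): 2 infected
Step 1: +8 new -> 10 infected
Step 2: +10 new -> 20 infected
Step 3: +9 new -> 29 infected

Answer: 29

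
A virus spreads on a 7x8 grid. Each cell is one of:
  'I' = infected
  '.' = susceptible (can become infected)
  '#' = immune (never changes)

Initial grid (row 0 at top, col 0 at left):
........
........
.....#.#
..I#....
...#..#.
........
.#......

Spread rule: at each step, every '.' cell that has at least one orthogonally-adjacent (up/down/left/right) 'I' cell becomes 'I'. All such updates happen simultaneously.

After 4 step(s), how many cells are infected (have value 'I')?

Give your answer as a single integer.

Answer: 27

Derivation:
Step 0 (initial): 1 infected
Step 1: +3 new -> 4 infected
Step 2: +6 new -> 10 infected
Step 3: +9 new -> 19 infected
Step 4: +8 new -> 27 infected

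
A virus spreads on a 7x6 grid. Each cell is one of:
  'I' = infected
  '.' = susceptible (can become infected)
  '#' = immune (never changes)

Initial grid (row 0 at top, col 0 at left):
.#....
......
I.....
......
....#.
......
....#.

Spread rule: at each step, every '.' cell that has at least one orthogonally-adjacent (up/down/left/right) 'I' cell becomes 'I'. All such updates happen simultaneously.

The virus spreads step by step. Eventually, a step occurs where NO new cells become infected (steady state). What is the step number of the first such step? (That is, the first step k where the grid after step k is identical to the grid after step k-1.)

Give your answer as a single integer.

Step 0 (initial): 1 infected
Step 1: +3 new -> 4 infected
Step 2: +5 new -> 9 infected
Step 3: +5 new -> 14 infected
Step 4: +7 new -> 21 infected
Step 5: +7 new -> 28 infected
Step 6: +5 new -> 33 infected
Step 7: +4 new -> 37 infected
Step 8: +1 new -> 38 infected
Step 9: +1 new -> 39 infected
Step 10: +0 new -> 39 infected

Answer: 10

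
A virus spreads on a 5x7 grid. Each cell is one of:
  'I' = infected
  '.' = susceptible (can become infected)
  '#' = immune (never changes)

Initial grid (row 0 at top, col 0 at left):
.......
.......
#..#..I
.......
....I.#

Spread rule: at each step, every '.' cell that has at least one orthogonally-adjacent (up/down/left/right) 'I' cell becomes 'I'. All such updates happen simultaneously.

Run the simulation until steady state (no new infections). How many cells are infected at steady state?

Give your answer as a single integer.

Step 0 (initial): 2 infected
Step 1: +6 new -> 8 infected
Step 2: +6 new -> 14 infected
Step 3: +4 new -> 18 infected
Step 4: +5 new -> 23 infected
Step 5: +4 new -> 27 infected
Step 6: +2 new -> 29 infected
Step 7: +2 new -> 31 infected
Step 8: +1 new -> 32 infected
Step 9: +0 new -> 32 infected

Answer: 32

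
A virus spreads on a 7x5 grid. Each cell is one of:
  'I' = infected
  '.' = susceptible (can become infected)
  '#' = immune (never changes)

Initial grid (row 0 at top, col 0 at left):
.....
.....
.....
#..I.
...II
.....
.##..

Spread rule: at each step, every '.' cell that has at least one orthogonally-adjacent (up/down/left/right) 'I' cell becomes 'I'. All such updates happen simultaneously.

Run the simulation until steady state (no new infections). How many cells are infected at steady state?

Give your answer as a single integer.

Answer: 32

Derivation:
Step 0 (initial): 3 infected
Step 1: +6 new -> 9 infected
Step 2: +8 new -> 17 infected
Step 3: +6 new -> 23 infected
Step 4: +5 new -> 28 infected
Step 5: +3 new -> 31 infected
Step 6: +1 new -> 32 infected
Step 7: +0 new -> 32 infected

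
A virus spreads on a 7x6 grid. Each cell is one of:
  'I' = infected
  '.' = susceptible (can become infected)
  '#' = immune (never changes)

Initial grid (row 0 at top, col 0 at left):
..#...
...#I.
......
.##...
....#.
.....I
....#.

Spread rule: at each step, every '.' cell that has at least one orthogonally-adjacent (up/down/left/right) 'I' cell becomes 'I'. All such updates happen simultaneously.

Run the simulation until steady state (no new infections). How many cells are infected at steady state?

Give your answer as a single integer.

Step 0 (initial): 2 infected
Step 1: +6 new -> 8 infected
Step 2: +7 new -> 15 infected
Step 3: +5 new -> 20 infected
Step 4: +5 new -> 25 infected
Step 5: +5 new -> 30 infected
Step 6: +5 new -> 35 infected
Step 7: +1 new -> 36 infected
Step 8: +0 new -> 36 infected

Answer: 36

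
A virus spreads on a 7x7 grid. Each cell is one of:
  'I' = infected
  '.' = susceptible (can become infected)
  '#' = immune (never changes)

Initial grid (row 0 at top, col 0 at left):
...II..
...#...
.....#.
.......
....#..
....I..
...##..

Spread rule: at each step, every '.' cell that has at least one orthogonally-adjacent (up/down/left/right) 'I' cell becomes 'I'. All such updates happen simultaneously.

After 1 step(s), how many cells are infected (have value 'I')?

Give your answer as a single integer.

Answer: 8

Derivation:
Step 0 (initial): 3 infected
Step 1: +5 new -> 8 infected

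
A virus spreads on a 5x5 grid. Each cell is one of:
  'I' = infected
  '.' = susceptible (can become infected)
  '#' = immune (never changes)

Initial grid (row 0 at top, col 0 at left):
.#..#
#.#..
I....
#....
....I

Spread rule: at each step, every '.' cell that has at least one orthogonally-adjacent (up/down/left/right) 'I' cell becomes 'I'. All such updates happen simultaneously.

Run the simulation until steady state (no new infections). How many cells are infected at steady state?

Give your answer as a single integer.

Answer: 19

Derivation:
Step 0 (initial): 2 infected
Step 1: +3 new -> 5 infected
Step 2: +6 new -> 11 infected
Step 3: +4 new -> 15 infected
Step 4: +2 new -> 17 infected
Step 5: +1 new -> 18 infected
Step 6: +1 new -> 19 infected
Step 7: +0 new -> 19 infected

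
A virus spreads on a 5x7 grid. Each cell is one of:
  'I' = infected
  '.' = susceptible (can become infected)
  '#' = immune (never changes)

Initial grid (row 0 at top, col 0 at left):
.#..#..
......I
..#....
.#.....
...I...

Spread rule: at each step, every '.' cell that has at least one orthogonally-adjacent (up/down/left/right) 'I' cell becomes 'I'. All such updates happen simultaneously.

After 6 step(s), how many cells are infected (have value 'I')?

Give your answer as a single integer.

Answer: 30

Derivation:
Step 0 (initial): 2 infected
Step 1: +6 new -> 8 infected
Step 2: +9 new -> 17 infected
Step 3: +5 new -> 22 infected
Step 4: +3 new -> 25 infected
Step 5: +3 new -> 28 infected
Step 6: +2 new -> 30 infected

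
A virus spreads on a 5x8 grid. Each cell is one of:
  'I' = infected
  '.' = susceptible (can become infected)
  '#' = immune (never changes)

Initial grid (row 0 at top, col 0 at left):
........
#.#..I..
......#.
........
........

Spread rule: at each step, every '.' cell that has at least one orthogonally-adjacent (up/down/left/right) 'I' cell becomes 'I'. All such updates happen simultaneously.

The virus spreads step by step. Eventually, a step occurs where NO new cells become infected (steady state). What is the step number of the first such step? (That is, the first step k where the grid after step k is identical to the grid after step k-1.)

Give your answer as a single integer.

Step 0 (initial): 1 infected
Step 1: +4 new -> 5 infected
Step 2: +6 new -> 11 infected
Step 3: +7 new -> 18 infected
Step 4: +6 new -> 24 infected
Step 5: +5 new -> 29 infected
Step 6: +5 new -> 34 infected
Step 7: +2 new -> 36 infected
Step 8: +1 new -> 37 infected
Step 9: +0 new -> 37 infected

Answer: 9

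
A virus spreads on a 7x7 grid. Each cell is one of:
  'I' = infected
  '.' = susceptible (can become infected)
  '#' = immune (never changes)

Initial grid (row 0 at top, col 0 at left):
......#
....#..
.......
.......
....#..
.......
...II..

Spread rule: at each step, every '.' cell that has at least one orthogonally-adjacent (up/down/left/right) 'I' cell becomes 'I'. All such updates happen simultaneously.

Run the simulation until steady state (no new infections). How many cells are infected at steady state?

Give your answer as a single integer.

Step 0 (initial): 2 infected
Step 1: +4 new -> 6 infected
Step 2: +5 new -> 11 infected
Step 3: +6 new -> 17 infected
Step 4: +7 new -> 24 infected
Step 5: +7 new -> 31 infected
Step 6: +6 new -> 37 infected
Step 7: +6 new -> 43 infected
Step 8: +2 new -> 45 infected
Step 9: +1 new -> 46 infected
Step 10: +0 new -> 46 infected

Answer: 46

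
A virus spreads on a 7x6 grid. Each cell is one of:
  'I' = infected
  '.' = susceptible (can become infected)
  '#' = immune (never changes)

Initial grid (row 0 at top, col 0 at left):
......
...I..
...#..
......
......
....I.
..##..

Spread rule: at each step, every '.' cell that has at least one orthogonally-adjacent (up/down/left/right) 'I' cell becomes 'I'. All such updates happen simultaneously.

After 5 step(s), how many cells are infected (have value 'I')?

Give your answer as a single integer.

Answer: 39

Derivation:
Step 0 (initial): 2 infected
Step 1: +7 new -> 9 infected
Step 2: +11 new -> 20 infected
Step 3: +10 new -> 30 infected
Step 4: +6 new -> 36 infected
Step 5: +3 new -> 39 infected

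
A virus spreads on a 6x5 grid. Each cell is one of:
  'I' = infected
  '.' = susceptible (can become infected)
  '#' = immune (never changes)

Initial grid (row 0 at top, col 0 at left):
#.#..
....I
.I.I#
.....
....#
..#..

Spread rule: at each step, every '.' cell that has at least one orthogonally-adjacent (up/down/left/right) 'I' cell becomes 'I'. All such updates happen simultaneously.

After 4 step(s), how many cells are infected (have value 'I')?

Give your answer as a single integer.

Step 0 (initial): 3 infected
Step 1: +7 new -> 10 infected
Step 2: +9 new -> 19 infected
Step 3: +4 new -> 23 infected
Step 4: +2 new -> 25 infected

Answer: 25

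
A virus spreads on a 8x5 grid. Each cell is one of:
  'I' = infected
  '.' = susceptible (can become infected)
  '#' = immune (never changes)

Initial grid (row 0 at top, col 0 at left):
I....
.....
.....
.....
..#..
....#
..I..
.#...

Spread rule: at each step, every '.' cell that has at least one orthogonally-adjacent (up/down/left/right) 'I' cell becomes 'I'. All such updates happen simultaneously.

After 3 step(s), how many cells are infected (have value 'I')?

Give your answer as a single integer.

Answer: 25

Derivation:
Step 0 (initial): 2 infected
Step 1: +6 new -> 8 infected
Step 2: +8 new -> 16 infected
Step 3: +9 new -> 25 infected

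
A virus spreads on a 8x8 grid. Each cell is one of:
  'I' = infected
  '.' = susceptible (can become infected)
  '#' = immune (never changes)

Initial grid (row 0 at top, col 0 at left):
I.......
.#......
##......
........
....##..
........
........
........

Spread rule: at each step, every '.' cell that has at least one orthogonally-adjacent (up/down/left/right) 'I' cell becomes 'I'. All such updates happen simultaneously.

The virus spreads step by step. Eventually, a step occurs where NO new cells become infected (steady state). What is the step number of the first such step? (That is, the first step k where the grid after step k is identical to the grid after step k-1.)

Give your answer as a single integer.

Step 0 (initial): 1 infected
Step 1: +2 new -> 3 infected
Step 2: +1 new -> 4 infected
Step 3: +2 new -> 6 infected
Step 4: +3 new -> 9 infected
Step 5: +4 new -> 13 infected
Step 6: +6 new -> 19 infected
Step 7: +8 new -> 27 infected
Step 8: +7 new -> 34 infected
Step 9: +7 new -> 41 infected
Step 10: +7 new -> 48 infected
Step 11: +5 new -> 53 infected
Step 12: +3 new -> 56 infected
Step 13: +2 new -> 58 infected
Step 14: +1 new -> 59 infected
Step 15: +0 new -> 59 infected

Answer: 15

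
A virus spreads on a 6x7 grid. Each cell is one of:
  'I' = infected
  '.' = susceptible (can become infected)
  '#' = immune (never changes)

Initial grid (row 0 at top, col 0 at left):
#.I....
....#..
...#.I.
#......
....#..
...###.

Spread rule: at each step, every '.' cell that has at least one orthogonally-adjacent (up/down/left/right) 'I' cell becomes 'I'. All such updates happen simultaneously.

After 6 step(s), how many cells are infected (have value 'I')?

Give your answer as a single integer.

Answer: 33

Derivation:
Step 0 (initial): 2 infected
Step 1: +7 new -> 9 infected
Step 2: +9 new -> 18 infected
Step 3: +6 new -> 24 infected
Step 4: +5 new -> 29 infected
Step 5: +2 new -> 31 infected
Step 6: +2 new -> 33 infected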